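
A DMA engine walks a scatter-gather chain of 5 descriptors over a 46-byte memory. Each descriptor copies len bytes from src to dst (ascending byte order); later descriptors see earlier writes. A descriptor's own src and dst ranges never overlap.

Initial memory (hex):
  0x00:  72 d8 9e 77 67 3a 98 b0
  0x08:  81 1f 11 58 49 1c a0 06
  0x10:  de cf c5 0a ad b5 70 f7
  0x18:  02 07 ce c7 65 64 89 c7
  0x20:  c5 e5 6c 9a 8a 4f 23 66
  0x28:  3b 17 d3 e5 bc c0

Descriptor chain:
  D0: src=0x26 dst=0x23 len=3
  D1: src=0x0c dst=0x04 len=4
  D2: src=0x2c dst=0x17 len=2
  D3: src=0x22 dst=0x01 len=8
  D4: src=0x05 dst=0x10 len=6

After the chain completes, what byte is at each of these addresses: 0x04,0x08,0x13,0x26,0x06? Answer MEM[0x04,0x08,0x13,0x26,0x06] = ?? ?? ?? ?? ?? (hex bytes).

MEM[0x04,0x08,0x13,0x26,0x06] = 3b 17 17 23 66

  after D0: wrote 3B at 0x23 = 23663b
  after D1: wrote 4B at 0x04 = 491ca006
  after D2: wrote 2B at 0x17 = bcc0
  after D3: wrote 8B at 0x01 = 6c23663b23663b17
  after D4: wrote 6B at 0x10 = 23663b171f11
query mem[0x04]=0x3b, mem[0x08]=0x17, mem[0x13]=0x17, mem[0x26]=0x23, mem[0x06]=0x66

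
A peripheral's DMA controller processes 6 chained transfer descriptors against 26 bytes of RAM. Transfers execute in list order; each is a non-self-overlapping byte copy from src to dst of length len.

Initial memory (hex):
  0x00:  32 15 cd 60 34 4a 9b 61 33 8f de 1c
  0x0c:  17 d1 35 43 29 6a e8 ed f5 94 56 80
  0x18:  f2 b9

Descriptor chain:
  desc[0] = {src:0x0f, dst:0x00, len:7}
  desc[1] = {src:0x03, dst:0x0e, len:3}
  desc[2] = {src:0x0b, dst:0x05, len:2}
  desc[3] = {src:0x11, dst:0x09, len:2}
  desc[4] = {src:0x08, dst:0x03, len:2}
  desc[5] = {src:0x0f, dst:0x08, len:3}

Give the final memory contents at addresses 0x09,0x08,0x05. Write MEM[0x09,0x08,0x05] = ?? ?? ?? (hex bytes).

D0: mem[0x00..0x06] <- [43 29 6a e8 ed f5 94]
D1: mem[0x0e..0x10] <- [e8 ed f5]
D2: mem[0x05..0x06] <- [1c 17]
D3: mem[0x09..0x0a] <- [6a e8]
D4: mem[0x03..0x04] <- [33 6a]
D5: mem[0x08..0x0a] <- [ed f5 6a]
query mem[0x09]=0xf5, mem[0x08]=0xed, mem[0x05]=0x1c

MEM[0x09,0x08,0x05] = f5 ed 1c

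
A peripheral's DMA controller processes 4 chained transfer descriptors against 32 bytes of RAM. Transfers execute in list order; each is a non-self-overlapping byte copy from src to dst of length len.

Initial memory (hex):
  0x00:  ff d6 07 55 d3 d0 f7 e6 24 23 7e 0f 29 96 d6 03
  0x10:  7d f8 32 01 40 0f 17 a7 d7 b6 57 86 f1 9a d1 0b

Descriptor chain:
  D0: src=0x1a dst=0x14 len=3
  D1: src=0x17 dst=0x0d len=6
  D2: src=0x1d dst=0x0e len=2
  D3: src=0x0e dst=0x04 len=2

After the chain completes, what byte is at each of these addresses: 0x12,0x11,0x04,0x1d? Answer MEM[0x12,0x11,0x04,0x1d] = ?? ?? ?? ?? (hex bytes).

[0] 0x1a->0x14 len=3 : 57 86 f1
[1] 0x17->0x0d len=6 : a7 d7 b6 57 86 f1
[2] 0x1d->0x0e len=2 : 9a d1
[3] 0x0e->0x04 len=2 : 9a d1
query mem[0x12]=0xf1, mem[0x11]=0x86, mem[0x04]=0x9a, mem[0x1d]=0x9a

MEM[0x12,0x11,0x04,0x1d] = f1 86 9a 9a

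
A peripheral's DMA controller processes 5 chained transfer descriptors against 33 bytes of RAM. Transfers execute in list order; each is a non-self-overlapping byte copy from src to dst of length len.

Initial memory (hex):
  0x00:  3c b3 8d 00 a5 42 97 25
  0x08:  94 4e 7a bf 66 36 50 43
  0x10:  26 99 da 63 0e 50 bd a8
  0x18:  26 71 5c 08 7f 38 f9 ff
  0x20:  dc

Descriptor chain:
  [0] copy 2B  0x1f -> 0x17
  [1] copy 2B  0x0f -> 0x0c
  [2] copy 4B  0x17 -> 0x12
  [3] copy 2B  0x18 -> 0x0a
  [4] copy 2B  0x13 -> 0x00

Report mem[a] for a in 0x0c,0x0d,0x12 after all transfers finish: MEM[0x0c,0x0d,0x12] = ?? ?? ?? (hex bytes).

MEM[0x0c,0x0d,0x12] = 43 26 ff

  after D0: wrote 2B at 0x17 = ffdc
  after D1: wrote 2B at 0x0c = 4326
  after D2: wrote 4B at 0x12 = ffdc715c
  after D3: wrote 2B at 0x0a = dc71
  after D4: wrote 2B at 0x00 = dc71
query mem[0x0c]=0x43, mem[0x0d]=0x26, mem[0x12]=0xff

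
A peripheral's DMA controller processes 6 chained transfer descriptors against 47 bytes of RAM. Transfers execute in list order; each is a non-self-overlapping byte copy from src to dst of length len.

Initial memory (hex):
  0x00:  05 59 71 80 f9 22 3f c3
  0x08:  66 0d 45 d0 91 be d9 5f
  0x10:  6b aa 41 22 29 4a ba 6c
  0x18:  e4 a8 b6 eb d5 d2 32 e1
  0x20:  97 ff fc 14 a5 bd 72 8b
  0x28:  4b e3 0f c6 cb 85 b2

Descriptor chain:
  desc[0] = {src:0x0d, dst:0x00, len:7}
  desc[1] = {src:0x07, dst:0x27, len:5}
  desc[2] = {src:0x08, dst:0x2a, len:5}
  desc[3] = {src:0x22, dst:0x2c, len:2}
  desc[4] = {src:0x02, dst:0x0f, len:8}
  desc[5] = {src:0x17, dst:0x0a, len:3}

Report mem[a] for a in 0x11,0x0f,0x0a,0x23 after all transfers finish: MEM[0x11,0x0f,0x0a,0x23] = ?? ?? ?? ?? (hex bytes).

[0] 0x0d->0x00 len=7 : be d9 5f 6b aa 41 22
[1] 0x07->0x27 len=5 : c3 66 0d 45 d0
[2] 0x08->0x2a len=5 : 66 0d 45 d0 91
[3] 0x22->0x2c len=2 : fc 14
[4] 0x02->0x0f len=8 : 5f 6b aa 41 22 c3 66 0d
[5] 0x17->0x0a len=3 : 6c e4 a8
query mem[0x11]=0xaa, mem[0x0f]=0x5f, mem[0x0a]=0x6c, mem[0x23]=0x14

MEM[0x11,0x0f,0x0a,0x23] = aa 5f 6c 14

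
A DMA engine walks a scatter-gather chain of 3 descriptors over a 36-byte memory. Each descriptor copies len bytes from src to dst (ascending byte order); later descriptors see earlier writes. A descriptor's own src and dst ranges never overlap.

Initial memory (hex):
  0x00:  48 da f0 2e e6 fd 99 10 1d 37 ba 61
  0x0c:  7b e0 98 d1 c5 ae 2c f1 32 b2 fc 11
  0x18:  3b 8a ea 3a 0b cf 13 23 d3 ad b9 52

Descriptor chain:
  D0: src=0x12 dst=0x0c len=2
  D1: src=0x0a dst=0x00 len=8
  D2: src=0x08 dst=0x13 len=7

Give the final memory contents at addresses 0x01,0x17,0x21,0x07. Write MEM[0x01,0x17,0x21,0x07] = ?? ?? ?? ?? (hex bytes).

  after D0: wrote 2B at 0x0c = 2cf1
  after D1: wrote 8B at 0x00 = ba612cf198d1c5ae
  after D2: wrote 7B at 0x13 = 1d37ba612cf198
query mem[0x01]=0x61, mem[0x17]=0x2c, mem[0x21]=0xad, mem[0x07]=0xae

MEM[0x01,0x17,0x21,0x07] = 61 2c ad ae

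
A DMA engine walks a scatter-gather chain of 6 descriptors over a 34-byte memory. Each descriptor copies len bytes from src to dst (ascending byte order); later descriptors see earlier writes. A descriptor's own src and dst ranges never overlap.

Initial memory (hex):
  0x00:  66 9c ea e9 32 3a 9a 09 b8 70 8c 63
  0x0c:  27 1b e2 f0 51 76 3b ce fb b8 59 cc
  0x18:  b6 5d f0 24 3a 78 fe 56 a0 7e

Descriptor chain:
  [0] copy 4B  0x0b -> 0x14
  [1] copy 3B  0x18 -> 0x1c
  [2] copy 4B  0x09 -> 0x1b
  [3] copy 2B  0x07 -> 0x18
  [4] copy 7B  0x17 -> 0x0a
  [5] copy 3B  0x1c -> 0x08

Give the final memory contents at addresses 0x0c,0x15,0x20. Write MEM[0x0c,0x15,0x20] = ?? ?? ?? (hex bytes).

MEM[0x0c,0x15,0x20] = b8 27 a0

D0: mem[0x14..0x17] <- [63 27 1b e2]
D1: mem[0x1c..0x1e] <- [b6 5d f0]
D2: mem[0x1b..0x1e] <- [70 8c 63 27]
D3: mem[0x18..0x19] <- [09 b8]
D4: mem[0x0a..0x10] <- [e2 09 b8 f0 70 8c 63]
D5: mem[0x08..0x0a] <- [8c 63 27]
query mem[0x0c]=0xb8, mem[0x15]=0x27, mem[0x20]=0xa0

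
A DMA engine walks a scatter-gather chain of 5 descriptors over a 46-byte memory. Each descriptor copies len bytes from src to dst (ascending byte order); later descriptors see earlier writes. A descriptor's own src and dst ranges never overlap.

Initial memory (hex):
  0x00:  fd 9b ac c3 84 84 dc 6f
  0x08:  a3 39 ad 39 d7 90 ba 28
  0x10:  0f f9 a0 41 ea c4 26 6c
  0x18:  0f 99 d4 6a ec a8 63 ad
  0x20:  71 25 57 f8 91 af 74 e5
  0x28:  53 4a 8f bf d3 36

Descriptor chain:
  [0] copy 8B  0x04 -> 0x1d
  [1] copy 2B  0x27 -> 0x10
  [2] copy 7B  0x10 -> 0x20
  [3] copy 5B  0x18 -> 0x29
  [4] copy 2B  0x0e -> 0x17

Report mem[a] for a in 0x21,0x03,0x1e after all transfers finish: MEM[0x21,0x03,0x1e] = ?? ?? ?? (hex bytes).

[0] 0x04->0x1d len=8 : 84 84 dc 6f a3 39 ad 39
[1] 0x27->0x10 len=2 : e5 53
[2] 0x10->0x20 len=7 : e5 53 a0 41 ea c4 26
[3] 0x18->0x29 len=5 : 0f 99 d4 6a ec
[4] 0x0e->0x17 len=2 : ba 28
query mem[0x21]=0x53, mem[0x03]=0xc3, mem[0x1e]=0x84

MEM[0x21,0x03,0x1e] = 53 c3 84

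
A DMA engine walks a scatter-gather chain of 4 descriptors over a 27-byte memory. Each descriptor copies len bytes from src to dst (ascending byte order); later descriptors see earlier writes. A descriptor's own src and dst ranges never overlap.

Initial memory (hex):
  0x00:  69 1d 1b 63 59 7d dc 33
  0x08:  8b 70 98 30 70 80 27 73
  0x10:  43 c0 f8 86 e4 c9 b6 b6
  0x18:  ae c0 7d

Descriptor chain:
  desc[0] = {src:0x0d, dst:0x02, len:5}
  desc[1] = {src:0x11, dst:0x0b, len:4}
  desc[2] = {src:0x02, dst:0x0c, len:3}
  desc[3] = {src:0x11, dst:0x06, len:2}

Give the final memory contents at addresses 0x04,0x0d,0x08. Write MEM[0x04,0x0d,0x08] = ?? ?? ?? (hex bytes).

MEM[0x04,0x0d,0x08] = 73 27 8b

[0] 0x0d->0x02 len=5 : 80 27 73 43 c0
[1] 0x11->0x0b len=4 : c0 f8 86 e4
[2] 0x02->0x0c len=3 : 80 27 73
[3] 0x11->0x06 len=2 : c0 f8
query mem[0x04]=0x73, mem[0x0d]=0x27, mem[0x08]=0x8b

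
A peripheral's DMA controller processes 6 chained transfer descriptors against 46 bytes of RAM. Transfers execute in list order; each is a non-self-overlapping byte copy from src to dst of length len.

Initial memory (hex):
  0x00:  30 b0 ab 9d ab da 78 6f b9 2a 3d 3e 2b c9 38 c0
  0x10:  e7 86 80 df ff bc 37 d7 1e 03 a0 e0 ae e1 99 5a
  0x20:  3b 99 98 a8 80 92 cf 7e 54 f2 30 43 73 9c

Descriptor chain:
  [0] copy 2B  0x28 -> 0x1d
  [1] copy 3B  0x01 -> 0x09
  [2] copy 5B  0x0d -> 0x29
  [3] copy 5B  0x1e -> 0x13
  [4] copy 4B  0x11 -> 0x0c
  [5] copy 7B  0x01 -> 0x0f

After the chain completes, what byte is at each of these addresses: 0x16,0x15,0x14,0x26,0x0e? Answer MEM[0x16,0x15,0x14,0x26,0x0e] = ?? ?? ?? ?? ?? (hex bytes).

  after D0: wrote 2B at 0x1d = 54f2
  after D1: wrote 3B at 0x09 = b0ab9d
  after D2: wrote 5B at 0x29 = c938c0e786
  after D3: wrote 5B at 0x13 = f25a3b9998
  after D4: wrote 4B at 0x0c = 8680f25a
  after D5: wrote 7B at 0x0f = b0ab9dabda786f
query mem[0x16]=0x99, mem[0x15]=0x6f, mem[0x14]=0x78, mem[0x26]=0xcf, mem[0x0e]=0xf2

MEM[0x16,0x15,0x14,0x26,0x0e] = 99 6f 78 cf f2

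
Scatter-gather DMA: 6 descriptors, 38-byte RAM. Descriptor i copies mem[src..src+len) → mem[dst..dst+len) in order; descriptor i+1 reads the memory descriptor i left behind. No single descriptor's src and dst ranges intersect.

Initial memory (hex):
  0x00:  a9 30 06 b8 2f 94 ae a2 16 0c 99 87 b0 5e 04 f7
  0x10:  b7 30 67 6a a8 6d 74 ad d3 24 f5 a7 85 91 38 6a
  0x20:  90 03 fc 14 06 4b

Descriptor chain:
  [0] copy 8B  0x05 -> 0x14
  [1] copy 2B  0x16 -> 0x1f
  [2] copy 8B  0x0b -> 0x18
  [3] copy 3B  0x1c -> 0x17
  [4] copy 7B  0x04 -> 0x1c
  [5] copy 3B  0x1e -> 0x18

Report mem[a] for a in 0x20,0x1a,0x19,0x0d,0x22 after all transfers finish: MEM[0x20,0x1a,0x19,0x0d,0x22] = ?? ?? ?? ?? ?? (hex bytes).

MEM[0x20,0x1a,0x19,0x0d,0x22] = 16 16 a2 5e 99

[0] 0x05->0x14 len=8 : 94 ae a2 16 0c 99 87 b0
[1] 0x16->0x1f len=2 : a2 16
[2] 0x0b->0x18 len=8 : 87 b0 5e 04 f7 b7 30 67
[3] 0x1c->0x17 len=3 : f7 b7 30
[4] 0x04->0x1c len=7 : 2f 94 ae a2 16 0c 99
[5] 0x1e->0x18 len=3 : ae a2 16
query mem[0x20]=0x16, mem[0x1a]=0x16, mem[0x19]=0xa2, mem[0x0d]=0x5e, mem[0x22]=0x99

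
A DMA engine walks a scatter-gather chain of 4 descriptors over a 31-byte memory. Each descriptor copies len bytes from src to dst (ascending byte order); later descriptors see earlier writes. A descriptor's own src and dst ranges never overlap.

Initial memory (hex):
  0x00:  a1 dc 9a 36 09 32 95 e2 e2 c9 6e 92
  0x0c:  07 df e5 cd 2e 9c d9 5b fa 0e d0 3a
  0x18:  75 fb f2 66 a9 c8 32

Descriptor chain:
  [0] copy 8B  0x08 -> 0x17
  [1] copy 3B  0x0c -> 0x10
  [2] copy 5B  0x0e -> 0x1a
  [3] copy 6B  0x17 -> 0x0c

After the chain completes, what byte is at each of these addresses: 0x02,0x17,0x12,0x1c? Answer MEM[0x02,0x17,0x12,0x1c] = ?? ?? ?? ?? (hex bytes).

#0 dst[0x17+8] := {0xe2,0xc9,0x6e,0x92,0x07,0xdf,0xe5,0xcd}
#1 dst[0x10+3] := {0x07,0xdf,0xe5}
#2 dst[0x1a+5] := {0xe5,0xcd,0x07,0xdf,0xe5}
#3 dst[0x0c+6] := {0xe2,0xc9,0x6e,0xe5,0xcd,0x07}
query mem[0x02]=0x9a, mem[0x17]=0xe2, mem[0x12]=0xe5, mem[0x1c]=0x07

MEM[0x02,0x17,0x12,0x1c] = 9a e2 e5 07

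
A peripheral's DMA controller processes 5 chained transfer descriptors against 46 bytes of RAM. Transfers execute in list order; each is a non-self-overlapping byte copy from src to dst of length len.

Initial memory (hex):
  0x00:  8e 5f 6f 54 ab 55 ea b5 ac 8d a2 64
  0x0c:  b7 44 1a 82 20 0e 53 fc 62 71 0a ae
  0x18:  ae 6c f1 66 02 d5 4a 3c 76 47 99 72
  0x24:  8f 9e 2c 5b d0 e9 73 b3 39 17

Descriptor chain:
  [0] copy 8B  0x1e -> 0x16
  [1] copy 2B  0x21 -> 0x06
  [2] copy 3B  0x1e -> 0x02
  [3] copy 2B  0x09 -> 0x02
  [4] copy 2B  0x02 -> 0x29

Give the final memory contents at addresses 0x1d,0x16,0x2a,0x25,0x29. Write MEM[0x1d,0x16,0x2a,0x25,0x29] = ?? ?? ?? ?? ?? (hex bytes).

MEM[0x1d,0x16,0x2a,0x25,0x29] = 9e 4a a2 9e 8d

[0] 0x1e->0x16 len=8 : 4a 3c 76 47 99 72 8f 9e
[1] 0x21->0x06 len=2 : 47 99
[2] 0x1e->0x02 len=3 : 4a 3c 76
[3] 0x09->0x02 len=2 : 8d a2
[4] 0x02->0x29 len=2 : 8d a2
query mem[0x1d]=0x9e, mem[0x16]=0x4a, mem[0x2a]=0xa2, mem[0x25]=0x9e, mem[0x29]=0x8d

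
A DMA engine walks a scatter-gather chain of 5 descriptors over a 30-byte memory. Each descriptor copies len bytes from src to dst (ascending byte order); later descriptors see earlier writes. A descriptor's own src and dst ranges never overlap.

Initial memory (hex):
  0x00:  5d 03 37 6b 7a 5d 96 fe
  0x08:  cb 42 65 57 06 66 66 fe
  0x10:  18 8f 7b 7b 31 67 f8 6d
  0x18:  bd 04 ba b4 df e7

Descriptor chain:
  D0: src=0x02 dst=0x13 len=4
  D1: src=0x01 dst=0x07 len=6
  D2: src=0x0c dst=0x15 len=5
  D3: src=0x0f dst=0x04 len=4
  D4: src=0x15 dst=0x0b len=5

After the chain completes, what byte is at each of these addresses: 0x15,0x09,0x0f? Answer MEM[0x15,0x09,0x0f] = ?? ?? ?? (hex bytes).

[0] 0x02->0x13 len=4 : 37 6b 7a 5d
[1] 0x01->0x07 len=6 : 03 37 6b 7a 5d 96
[2] 0x0c->0x15 len=5 : 96 66 66 fe 18
[3] 0x0f->0x04 len=4 : fe 18 8f 7b
[4] 0x15->0x0b len=5 : 96 66 66 fe 18
query mem[0x15]=0x96, mem[0x09]=0x6b, mem[0x0f]=0x18

MEM[0x15,0x09,0x0f] = 96 6b 18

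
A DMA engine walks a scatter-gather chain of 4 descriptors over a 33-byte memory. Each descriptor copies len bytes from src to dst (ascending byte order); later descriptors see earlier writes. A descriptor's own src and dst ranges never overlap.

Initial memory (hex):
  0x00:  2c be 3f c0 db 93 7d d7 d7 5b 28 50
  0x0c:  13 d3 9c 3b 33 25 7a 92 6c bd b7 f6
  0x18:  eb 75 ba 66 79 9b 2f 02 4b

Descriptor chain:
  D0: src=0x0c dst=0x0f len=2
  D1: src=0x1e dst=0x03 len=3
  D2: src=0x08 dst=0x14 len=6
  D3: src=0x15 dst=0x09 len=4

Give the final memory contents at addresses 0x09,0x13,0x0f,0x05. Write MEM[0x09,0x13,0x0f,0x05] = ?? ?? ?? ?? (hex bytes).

MEM[0x09,0x13,0x0f,0x05] = 5b 92 13 4b

#0 dst[0x0f+2] := {0x13,0xd3}
#1 dst[0x03+3] := {0x2f,0x02,0x4b}
#2 dst[0x14+6] := {0xd7,0x5b,0x28,0x50,0x13,0xd3}
#3 dst[0x09+4] := {0x5b,0x28,0x50,0x13}
query mem[0x09]=0x5b, mem[0x13]=0x92, mem[0x0f]=0x13, mem[0x05]=0x4b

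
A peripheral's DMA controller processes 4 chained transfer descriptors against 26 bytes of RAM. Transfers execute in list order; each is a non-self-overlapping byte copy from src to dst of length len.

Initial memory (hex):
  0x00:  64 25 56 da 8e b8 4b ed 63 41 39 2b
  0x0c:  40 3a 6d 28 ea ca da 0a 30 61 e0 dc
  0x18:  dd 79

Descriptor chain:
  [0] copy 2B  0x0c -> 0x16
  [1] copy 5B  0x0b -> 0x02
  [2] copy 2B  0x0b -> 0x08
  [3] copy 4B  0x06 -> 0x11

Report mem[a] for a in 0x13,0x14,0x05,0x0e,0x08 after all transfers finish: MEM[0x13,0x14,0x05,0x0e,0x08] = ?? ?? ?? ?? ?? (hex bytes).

MEM[0x13,0x14,0x05,0x0e,0x08] = 2b 40 6d 6d 2b

[0] 0x0c->0x16 len=2 : 40 3a
[1] 0x0b->0x02 len=5 : 2b 40 3a 6d 28
[2] 0x0b->0x08 len=2 : 2b 40
[3] 0x06->0x11 len=4 : 28 ed 2b 40
query mem[0x13]=0x2b, mem[0x14]=0x40, mem[0x05]=0x6d, mem[0x0e]=0x6d, mem[0x08]=0x2b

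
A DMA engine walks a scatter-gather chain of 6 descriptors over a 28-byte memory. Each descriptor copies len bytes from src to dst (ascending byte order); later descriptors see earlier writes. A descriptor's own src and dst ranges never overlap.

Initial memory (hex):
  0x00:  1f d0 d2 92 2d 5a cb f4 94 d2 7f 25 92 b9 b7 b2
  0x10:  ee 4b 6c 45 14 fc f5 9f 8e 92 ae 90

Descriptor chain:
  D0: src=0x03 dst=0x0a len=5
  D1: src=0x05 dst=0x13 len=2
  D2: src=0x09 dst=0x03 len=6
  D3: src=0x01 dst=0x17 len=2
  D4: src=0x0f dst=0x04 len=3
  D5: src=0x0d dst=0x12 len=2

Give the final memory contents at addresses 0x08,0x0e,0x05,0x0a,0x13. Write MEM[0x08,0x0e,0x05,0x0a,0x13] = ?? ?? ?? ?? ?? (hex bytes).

MEM[0x08,0x0e,0x05,0x0a,0x13] = f4 f4 ee 92 f4

  after D0: wrote 5B at 0x0a = 922d5acbf4
  after D1: wrote 2B at 0x13 = 5acb
  after D2: wrote 6B at 0x03 = d2922d5acbf4
  after D3: wrote 2B at 0x17 = d0d2
  after D4: wrote 3B at 0x04 = b2ee4b
  after D5: wrote 2B at 0x12 = cbf4
query mem[0x08]=0xf4, mem[0x0e]=0xf4, mem[0x05]=0xee, mem[0x0a]=0x92, mem[0x13]=0xf4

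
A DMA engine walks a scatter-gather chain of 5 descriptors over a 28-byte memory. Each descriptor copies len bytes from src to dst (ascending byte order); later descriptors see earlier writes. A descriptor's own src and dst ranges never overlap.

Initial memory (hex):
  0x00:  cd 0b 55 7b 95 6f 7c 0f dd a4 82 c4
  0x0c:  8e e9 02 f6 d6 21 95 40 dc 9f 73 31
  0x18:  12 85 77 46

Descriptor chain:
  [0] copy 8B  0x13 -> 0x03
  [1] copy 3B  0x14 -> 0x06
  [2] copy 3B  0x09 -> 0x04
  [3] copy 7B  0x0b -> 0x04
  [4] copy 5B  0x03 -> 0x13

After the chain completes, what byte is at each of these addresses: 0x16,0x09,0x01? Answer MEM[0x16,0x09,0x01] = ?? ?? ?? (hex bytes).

  after D0: wrote 8B at 0x03 = 40dc9f7331128577
  after D1: wrote 3B at 0x06 = dc9f73
  after D2: wrote 3B at 0x04 = 8577c4
  after D3: wrote 7B at 0x04 = c48ee902f6d621
  after D4: wrote 5B at 0x13 = 40c48ee902
query mem[0x16]=0xe9, mem[0x09]=0xd6, mem[0x01]=0x0b

MEM[0x16,0x09,0x01] = e9 d6 0b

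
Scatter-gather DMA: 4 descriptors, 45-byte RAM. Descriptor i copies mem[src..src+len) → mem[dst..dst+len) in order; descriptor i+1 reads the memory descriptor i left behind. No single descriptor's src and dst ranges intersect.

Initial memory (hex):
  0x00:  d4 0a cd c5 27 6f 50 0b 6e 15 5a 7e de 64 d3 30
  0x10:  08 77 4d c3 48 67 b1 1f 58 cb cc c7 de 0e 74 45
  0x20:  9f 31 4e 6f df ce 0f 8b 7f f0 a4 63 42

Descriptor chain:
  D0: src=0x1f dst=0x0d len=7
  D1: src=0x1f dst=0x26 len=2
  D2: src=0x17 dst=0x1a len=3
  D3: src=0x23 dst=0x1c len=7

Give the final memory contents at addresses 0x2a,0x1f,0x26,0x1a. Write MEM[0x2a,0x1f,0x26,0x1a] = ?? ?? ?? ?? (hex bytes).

#0 dst[0x0d+7] := {0x45,0x9f,0x31,0x4e,0x6f,0xdf,0xce}
#1 dst[0x26+2] := {0x45,0x9f}
#2 dst[0x1a+3] := {0x1f,0x58,0xcb}
#3 dst[0x1c+7] := {0x6f,0xdf,0xce,0x45,0x9f,0x7f,0xf0}
query mem[0x2a]=0xa4, mem[0x1f]=0x45, mem[0x26]=0x45, mem[0x1a]=0x1f

MEM[0x2a,0x1f,0x26,0x1a] = a4 45 45 1f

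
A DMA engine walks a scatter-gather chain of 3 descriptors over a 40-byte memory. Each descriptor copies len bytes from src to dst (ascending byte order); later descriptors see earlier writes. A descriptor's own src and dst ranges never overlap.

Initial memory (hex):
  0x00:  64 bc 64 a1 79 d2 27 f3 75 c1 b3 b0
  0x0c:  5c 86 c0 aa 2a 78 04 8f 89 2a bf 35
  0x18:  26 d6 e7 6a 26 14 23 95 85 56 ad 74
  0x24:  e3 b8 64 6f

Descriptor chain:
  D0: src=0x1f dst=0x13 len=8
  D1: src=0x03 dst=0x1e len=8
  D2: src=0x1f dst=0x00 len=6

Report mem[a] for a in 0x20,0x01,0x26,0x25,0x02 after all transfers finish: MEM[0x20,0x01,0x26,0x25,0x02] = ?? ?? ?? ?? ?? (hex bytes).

MEM[0x20,0x01,0x26,0x25,0x02] = d2 d2 64 b3 27

  after D0: wrote 8B at 0x13 = 958556ad74e3b864
  after D1: wrote 8B at 0x1e = a179d227f375c1b3
  after D2: wrote 6B at 0x00 = 79d227f375c1
query mem[0x20]=0xd2, mem[0x01]=0xd2, mem[0x26]=0x64, mem[0x25]=0xb3, mem[0x02]=0x27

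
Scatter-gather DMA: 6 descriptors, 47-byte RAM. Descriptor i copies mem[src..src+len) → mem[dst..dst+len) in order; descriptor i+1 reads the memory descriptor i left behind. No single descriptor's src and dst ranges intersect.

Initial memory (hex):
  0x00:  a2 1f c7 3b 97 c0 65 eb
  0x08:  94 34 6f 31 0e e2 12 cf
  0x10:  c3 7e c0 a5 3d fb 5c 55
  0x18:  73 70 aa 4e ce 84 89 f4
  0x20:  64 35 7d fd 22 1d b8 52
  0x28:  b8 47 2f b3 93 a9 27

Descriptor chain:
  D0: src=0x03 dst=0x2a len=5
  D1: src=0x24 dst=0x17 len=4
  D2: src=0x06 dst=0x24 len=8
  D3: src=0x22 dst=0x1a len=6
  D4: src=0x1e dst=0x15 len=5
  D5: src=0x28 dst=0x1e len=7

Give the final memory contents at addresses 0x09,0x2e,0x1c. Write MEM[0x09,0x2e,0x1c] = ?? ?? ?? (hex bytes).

MEM[0x09,0x2e,0x1c] = 34 eb 65

[0] 0x03->0x2a len=5 : 3b 97 c0 65 eb
[1] 0x24->0x17 len=4 : 22 1d b8 52
[2] 0x06->0x24 len=8 : 65 eb 94 34 6f 31 0e e2
[3] 0x22->0x1a len=6 : 7d fd 65 eb 94 34
[4] 0x1e->0x15 len=5 : 94 34 64 35 7d
[5] 0x28->0x1e len=7 : 6f 31 0e e2 c0 65 eb
query mem[0x09]=0x34, mem[0x2e]=0xeb, mem[0x1c]=0x65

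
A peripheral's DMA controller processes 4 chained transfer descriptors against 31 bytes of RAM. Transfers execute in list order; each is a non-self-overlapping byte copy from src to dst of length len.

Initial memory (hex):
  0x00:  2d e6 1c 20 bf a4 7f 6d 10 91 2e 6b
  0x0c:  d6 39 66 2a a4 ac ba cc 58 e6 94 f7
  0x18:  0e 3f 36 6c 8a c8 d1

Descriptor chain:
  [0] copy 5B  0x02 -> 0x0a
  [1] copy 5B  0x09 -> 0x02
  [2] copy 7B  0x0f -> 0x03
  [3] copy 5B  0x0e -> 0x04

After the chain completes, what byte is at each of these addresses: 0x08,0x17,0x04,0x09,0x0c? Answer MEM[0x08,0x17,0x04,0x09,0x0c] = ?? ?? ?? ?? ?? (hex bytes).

MEM[0x08,0x17,0x04,0x09,0x0c] = ba f7 7f e6 bf

#0 dst[0x0a+5] := {0x1c,0x20,0xbf,0xa4,0x7f}
#1 dst[0x02+5] := {0x91,0x1c,0x20,0xbf,0xa4}
#2 dst[0x03+7] := {0x2a,0xa4,0xac,0xba,0xcc,0x58,0xe6}
#3 dst[0x04+5] := {0x7f,0x2a,0xa4,0xac,0xba}
query mem[0x08]=0xba, mem[0x17]=0xf7, mem[0x04]=0x7f, mem[0x09]=0xe6, mem[0x0c]=0xbf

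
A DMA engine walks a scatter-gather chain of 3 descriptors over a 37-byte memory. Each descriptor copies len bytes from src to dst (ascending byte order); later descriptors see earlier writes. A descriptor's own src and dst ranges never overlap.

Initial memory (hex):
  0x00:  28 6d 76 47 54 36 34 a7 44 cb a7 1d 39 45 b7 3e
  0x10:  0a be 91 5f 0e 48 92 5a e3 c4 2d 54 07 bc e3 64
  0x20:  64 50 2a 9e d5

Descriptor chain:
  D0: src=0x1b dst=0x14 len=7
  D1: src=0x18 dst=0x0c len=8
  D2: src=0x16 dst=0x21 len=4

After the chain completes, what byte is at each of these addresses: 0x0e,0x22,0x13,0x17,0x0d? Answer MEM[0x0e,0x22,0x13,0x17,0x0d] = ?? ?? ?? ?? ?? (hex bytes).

  after D0: wrote 7B at 0x14 = 5407bce3646450
  after D1: wrote 8B at 0x0c = 6464505407bce364
  after D2: wrote 4B at 0x21 = bce36464
query mem[0x0e]=0x50, mem[0x22]=0xe3, mem[0x13]=0x64, mem[0x17]=0xe3, mem[0x0d]=0x64

MEM[0x0e,0x22,0x13,0x17,0x0d] = 50 e3 64 e3 64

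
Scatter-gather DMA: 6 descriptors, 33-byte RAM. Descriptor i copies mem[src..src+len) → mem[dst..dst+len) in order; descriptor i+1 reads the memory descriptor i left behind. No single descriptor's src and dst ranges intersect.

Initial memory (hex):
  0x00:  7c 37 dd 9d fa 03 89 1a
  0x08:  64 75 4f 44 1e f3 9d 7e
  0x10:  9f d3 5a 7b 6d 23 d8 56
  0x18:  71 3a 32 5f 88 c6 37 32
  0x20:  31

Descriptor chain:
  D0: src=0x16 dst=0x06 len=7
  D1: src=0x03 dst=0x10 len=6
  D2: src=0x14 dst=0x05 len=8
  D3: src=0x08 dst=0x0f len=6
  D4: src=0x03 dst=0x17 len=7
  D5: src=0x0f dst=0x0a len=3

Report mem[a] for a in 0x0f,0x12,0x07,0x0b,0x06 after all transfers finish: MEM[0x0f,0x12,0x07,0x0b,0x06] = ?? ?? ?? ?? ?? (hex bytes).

D0: mem[0x06..0x0c] <- [d8 56 71 3a 32 5f 88]
D1: mem[0x10..0x15] <- [9d fa 03 d8 56 71]
D2: mem[0x05..0x0c] <- [56 71 d8 56 71 3a 32 5f]
D3: mem[0x0f..0x14] <- [56 71 3a 32 5f f3]
D4: mem[0x17..0x1d] <- [9d fa 56 71 d8 56 71]
D5: mem[0x0a..0x0c] <- [56 71 3a]
query mem[0x0f]=0x56, mem[0x12]=0x32, mem[0x07]=0xd8, mem[0x0b]=0x71, mem[0x06]=0x71

MEM[0x0f,0x12,0x07,0x0b,0x06] = 56 32 d8 71 71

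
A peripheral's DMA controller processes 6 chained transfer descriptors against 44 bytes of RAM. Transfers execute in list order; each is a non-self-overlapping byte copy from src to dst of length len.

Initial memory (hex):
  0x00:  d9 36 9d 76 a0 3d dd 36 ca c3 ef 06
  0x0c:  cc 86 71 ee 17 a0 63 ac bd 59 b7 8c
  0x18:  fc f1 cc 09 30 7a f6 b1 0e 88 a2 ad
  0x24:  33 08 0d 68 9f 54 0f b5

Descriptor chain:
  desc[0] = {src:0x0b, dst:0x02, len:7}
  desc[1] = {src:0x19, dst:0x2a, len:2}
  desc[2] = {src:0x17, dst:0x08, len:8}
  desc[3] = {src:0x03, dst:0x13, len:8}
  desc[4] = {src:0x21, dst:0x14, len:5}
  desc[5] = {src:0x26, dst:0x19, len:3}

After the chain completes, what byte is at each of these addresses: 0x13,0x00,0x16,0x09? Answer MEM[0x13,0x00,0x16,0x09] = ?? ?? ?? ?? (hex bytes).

#0 dst[0x02+7] := {0x06,0xcc,0x86,0x71,0xee,0x17,0xa0}
#1 dst[0x2a+2] := {0xf1,0xcc}
#2 dst[0x08+8] := {0x8c,0xfc,0xf1,0xcc,0x09,0x30,0x7a,0xf6}
#3 dst[0x13+8] := {0xcc,0x86,0x71,0xee,0x17,0x8c,0xfc,0xf1}
#4 dst[0x14+5] := {0x88,0xa2,0xad,0x33,0x08}
#5 dst[0x19+3] := {0x0d,0x68,0x9f}
query mem[0x13]=0xcc, mem[0x00]=0xd9, mem[0x16]=0xad, mem[0x09]=0xfc

MEM[0x13,0x00,0x16,0x09] = cc d9 ad fc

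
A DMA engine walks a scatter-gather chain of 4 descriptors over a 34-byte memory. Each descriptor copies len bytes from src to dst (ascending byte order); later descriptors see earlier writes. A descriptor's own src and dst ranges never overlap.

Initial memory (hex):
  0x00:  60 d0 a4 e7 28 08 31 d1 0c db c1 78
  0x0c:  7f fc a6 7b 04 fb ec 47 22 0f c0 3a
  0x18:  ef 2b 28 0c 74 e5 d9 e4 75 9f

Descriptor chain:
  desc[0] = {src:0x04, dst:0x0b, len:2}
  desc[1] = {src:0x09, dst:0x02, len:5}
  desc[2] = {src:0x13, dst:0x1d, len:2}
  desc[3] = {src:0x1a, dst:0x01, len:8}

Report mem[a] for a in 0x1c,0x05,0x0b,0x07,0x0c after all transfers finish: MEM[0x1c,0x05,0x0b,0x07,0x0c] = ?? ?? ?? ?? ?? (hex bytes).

#0 dst[0x0b+2] := {0x28,0x08}
#1 dst[0x02+5] := {0xdb,0xc1,0x28,0x08,0xfc}
#2 dst[0x1d+2] := {0x47,0x22}
#3 dst[0x01+8] := {0x28,0x0c,0x74,0x47,0x22,0xe4,0x75,0x9f}
query mem[0x1c]=0x74, mem[0x05]=0x22, mem[0x0b]=0x28, mem[0x07]=0x75, mem[0x0c]=0x08

MEM[0x1c,0x05,0x0b,0x07,0x0c] = 74 22 28 75 08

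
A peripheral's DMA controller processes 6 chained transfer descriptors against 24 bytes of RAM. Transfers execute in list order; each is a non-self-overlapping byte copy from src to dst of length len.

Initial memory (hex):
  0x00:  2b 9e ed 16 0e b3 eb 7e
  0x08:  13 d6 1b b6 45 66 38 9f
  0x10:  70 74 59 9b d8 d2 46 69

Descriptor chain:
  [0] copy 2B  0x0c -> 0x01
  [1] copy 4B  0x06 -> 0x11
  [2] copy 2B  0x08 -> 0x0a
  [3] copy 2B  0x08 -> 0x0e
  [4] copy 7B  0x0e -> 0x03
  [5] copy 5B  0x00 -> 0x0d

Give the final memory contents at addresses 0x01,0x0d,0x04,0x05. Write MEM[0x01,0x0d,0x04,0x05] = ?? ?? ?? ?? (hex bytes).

  after D0: wrote 2B at 0x01 = 4566
  after D1: wrote 4B at 0x11 = eb7e13d6
  after D2: wrote 2B at 0x0a = 13d6
  after D3: wrote 2B at 0x0e = 13d6
  after D4: wrote 7B at 0x03 = 13d670eb7e13d6
  after D5: wrote 5B at 0x0d = 2b456613d6
query mem[0x01]=0x45, mem[0x0d]=0x2b, mem[0x04]=0xd6, mem[0x05]=0x70

MEM[0x01,0x0d,0x04,0x05] = 45 2b d6 70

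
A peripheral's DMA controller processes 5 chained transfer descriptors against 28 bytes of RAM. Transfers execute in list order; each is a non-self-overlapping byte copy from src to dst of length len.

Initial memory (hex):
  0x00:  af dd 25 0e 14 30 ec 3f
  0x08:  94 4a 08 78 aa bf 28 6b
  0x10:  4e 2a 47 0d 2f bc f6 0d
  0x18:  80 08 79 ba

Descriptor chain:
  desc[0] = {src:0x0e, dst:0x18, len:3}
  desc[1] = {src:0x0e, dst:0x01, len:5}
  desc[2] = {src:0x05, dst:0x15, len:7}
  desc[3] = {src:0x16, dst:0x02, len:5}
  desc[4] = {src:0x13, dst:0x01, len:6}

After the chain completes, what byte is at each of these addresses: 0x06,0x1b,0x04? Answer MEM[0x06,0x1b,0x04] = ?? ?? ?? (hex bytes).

#0 dst[0x18+3] := {0x28,0x6b,0x4e}
#1 dst[0x01+5] := {0x28,0x6b,0x4e,0x2a,0x47}
#2 dst[0x15+7] := {0x47,0xec,0x3f,0x94,0x4a,0x08,0x78}
#3 dst[0x02+5] := {0xec,0x3f,0x94,0x4a,0x08}
#4 dst[0x01+6] := {0x0d,0x2f,0x47,0xec,0x3f,0x94}
query mem[0x06]=0x94, mem[0x1b]=0x78, mem[0x04]=0xec

MEM[0x06,0x1b,0x04] = 94 78 ec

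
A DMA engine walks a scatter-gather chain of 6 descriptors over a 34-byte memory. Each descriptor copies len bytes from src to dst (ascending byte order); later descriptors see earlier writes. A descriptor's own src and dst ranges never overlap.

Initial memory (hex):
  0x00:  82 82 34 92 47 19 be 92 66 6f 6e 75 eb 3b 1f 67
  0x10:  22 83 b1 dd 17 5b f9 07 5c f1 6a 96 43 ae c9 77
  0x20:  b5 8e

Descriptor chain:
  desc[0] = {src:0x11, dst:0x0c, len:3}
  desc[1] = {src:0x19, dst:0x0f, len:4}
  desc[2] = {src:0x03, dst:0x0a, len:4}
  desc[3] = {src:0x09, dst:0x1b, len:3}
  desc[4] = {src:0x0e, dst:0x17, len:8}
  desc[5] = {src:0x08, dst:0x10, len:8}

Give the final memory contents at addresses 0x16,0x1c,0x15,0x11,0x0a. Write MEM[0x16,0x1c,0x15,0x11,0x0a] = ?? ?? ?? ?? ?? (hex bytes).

[0] 0x11->0x0c len=3 : 83 b1 dd
[1] 0x19->0x0f len=4 : f1 6a 96 43
[2] 0x03->0x0a len=4 : 92 47 19 be
[3] 0x09->0x1b len=3 : 6f 92 47
[4] 0x0e->0x17 len=8 : dd f1 6a 96 43 dd 17 5b
[5] 0x08->0x10 len=8 : 66 6f 92 47 19 be dd f1
query mem[0x16]=0xdd, mem[0x1c]=0xdd, mem[0x15]=0xbe, mem[0x11]=0x6f, mem[0x0a]=0x92

MEM[0x16,0x1c,0x15,0x11,0x0a] = dd dd be 6f 92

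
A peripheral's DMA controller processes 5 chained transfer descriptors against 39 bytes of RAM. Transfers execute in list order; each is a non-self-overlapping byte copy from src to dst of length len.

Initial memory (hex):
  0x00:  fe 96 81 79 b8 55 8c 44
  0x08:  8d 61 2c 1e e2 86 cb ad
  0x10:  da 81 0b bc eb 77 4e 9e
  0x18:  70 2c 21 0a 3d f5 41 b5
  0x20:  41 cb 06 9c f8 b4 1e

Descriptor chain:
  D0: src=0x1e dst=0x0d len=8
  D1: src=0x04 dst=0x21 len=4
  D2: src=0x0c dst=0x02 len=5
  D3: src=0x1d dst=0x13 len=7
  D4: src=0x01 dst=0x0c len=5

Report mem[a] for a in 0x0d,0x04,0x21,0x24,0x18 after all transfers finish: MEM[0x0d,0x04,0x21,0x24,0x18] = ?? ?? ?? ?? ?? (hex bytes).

[0] 0x1e->0x0d len=8 : 41 b5 41 cb 06 9c f8 b4
[1] 0x04->0x21 len=4 : b8 55 8c 44
[2] 0x0c->0x02 len=5 : e2 41 b5 41 cb
[3] 0x1d->0x13 len=7 : f5 41 b5 41 b8 55 8c
[4] 0x01->0x0c len=5 : 96 e2 41 b5 41
query mem[0x0d]=0xe2, mem[0x04]=0xb5, mem[0x21]=0xb8, mem[0x24]=0x44, mem[0x18]=0x55

MEM[0x0d,0x04,0x21,0x24,0x18] = e2 b5 b8 44 55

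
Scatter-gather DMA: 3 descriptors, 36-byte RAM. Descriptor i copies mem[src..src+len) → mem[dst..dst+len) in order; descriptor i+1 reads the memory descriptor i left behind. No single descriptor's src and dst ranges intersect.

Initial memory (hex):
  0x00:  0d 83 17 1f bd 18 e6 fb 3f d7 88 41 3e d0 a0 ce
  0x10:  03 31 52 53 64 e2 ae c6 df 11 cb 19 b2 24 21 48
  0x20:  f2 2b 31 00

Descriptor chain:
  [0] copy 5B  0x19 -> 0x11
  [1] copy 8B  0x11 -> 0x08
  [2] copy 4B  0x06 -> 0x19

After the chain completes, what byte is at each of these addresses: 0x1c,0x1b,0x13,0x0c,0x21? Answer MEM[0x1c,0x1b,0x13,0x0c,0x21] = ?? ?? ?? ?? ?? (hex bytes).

MEM[0x1c,0x1b,0x13,0x0c,0x21] = cb 11 19 24 2b

  after D0: wrote 5B at 0x11 = 11cb19b224
  after D1: wrote 8B at 0x08 = 11cb19b224aec6df
  after D2: wrote 4B at 0x19 = e6fb11cb
query mem[0x1c]=0xcb, mem[0x1b]=0x11, mem[0x13]=0x19, mem[0x0c]=0x24, mem[0x21]=0x2b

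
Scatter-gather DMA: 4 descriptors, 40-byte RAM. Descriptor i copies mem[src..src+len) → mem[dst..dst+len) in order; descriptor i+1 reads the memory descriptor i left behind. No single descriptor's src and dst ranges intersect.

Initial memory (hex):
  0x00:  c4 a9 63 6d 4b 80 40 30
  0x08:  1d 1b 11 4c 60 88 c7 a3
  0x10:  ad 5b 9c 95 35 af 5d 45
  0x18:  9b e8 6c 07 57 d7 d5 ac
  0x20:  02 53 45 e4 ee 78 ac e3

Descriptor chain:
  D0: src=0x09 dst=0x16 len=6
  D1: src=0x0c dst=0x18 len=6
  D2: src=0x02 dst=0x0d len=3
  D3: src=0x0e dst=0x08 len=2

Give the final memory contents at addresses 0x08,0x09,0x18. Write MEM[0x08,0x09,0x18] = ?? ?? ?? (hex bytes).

[0] 0x09->0x16 len=6 : 1b 11 4c 60 88 c7
[1] 0x0c->0x18 len=6 : 60 88 c7 a3 ad 5b
[2] 0x02->0x0d len=3 : 63 6d 4b
[3] 0x0e->0x08 len=2 : 6d 4b
query mem[0x08]=0x6d, mem[0x09]=0x4b, mem[0x18]=0x60

MEM[0x08,0x09,0x18] = 6d 4b 60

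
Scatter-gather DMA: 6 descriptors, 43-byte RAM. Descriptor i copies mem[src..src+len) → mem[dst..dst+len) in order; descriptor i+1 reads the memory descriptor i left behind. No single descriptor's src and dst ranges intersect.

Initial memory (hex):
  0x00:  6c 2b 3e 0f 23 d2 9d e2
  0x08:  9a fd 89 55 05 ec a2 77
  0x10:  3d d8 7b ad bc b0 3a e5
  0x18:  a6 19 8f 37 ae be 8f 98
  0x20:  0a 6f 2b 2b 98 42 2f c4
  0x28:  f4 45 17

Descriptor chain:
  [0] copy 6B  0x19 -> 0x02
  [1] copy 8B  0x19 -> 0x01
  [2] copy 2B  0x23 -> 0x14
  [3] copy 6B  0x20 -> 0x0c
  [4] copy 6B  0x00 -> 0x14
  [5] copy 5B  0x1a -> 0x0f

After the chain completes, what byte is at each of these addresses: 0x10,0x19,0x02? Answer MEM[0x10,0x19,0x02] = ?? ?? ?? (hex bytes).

MEM[0x10,0x19,0x02] = 37 be 8f

  after D0: wrote 6B at 0x02 = 198f37aebe8f
  after D1: wrote 8B at 0x01 = 198f37aebe8f980a
  after D2: wrote 2B at 0x14 = 2b98
  after D3: wrote 6B at 0x0c = 0a6f2b2b9842
  after D4: wrote 6B at 0x14 = 6c198f37aebe
  after D5: wrote 5B at 0x0f = 8f37aebe8f
query mem[0x10]=0x37, mem[0x19]=0xbe, mem[0x02]=0x8f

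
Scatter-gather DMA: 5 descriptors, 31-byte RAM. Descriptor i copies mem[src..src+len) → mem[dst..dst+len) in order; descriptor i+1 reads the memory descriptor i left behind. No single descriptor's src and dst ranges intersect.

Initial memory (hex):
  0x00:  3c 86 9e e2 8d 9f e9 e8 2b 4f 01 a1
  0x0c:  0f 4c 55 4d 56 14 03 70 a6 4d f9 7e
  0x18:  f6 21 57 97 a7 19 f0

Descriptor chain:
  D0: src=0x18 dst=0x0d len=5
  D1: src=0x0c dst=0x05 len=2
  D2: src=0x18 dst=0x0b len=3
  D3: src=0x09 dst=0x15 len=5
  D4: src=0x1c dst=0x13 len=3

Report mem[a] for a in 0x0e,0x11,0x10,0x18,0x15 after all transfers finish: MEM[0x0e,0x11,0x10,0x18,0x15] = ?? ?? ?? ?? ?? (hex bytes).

MEM[0x0e,0x11,0x10,0x18,0x15] = 21 a7 97 21 f0

D0: mem[0x0d..0x11] <- [f6 21 57 97 a7]
D1: mem[0x05..0x06] <- [0f f6]
D2: mem[0x0b..0x0d] <- [f6 21 57]
D3: mem[0x15..0x19] <- [4f 01 f6 21 57]
D4: mem[0x13..0x15] <- [a7 19 f0]
query mem[0x0e]=0x21, mem[0x11]=0xa7, mem[0x10]=0x97, mem[0x18]=0x21, mem[0x15]=0xf0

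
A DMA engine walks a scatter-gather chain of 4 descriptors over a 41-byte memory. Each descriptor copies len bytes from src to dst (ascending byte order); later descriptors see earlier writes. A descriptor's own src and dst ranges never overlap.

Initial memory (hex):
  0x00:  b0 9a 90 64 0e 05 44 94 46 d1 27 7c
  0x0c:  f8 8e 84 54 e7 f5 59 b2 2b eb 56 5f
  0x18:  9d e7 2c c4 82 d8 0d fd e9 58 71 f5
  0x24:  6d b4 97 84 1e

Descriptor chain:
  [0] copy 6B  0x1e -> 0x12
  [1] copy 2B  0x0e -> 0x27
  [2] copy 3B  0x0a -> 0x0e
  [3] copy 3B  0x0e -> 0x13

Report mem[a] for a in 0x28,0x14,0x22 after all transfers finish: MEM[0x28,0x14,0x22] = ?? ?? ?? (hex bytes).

MEM[0x28,0x14,0x22] = 54 7c 71

D0: mem[0x12..0x17] <- [0d fd e9 58 71 f5]
D1: mem[0x27..0x28] <- [84 54]
D2: mem[0x0e..0x10] <- [27 7c f8]
D3: mem[0x13..0x15] <- [27 7c f8]
query mem[0x28]=0x54, mem[0x14]=0x7c, mem[0x22]=0x71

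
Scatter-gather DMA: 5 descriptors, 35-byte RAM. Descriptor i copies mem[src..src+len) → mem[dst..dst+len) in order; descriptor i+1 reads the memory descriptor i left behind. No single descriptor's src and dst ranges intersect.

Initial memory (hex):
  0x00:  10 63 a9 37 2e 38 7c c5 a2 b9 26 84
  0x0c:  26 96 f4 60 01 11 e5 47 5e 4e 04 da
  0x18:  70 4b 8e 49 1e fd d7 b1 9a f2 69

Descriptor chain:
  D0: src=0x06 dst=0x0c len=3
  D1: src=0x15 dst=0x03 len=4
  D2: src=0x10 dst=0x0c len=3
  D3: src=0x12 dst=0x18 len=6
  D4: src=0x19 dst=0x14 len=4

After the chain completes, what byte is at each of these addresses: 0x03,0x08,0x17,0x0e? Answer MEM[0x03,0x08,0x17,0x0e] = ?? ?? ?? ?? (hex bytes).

MEM[0x03,0x08,0x17,0x0e] = 4e a2 04 e5

#0 dst[0x0c+3] := {0x7c,0xc5,0xa2}
#1 dst[0x03+4] := {0x4e,0x04,0xda,0x70}
#2 dst[0x0c+3] := {0x01,0x11,0xe5}
#3 dst[0x18+6] := {0xe5,0x47,0x5e,0x4e,0x04,0xda}
#4 dst[0x14+4] := {0x47,0x5e,0x4e,0x04}
query mem[0x03]=0x4e, mem[0x08]=0xa2, mem[0x17]=0x04, mem[0x0e]=0xe5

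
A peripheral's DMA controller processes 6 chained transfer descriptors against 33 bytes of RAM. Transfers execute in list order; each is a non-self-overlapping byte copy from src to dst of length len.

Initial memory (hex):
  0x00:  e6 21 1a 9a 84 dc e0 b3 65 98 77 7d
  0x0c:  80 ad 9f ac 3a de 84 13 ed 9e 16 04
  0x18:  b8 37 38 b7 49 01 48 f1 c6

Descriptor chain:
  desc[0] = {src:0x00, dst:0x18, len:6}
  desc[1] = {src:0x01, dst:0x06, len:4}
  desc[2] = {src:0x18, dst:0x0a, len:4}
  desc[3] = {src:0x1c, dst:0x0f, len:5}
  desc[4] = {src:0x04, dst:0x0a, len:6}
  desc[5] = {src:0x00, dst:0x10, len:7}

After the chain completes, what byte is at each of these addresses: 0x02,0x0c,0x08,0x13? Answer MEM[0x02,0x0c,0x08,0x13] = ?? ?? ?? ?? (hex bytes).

#0 dst[0x18+6] := {0xe6,0x21,0x1a,0x9a,0x84,0xdc}
#1 dst[0x06+4] := {0x21,0x1a,0x9a,0x84}
#2 dst[0x0a+4] := {0xe6,0x21,0x1a,0x9a}
#3 dst[0x0f+5] := {0x84,0xdc,0x48,0xf1,0xc6}
#4 dst[0x0a+6] := {0x84,0xdc,0x21,0x1a,0x9a,0x84}
#5 dst[0x10+7] := {0xe6,0x21,0x1a,0x9a,0x84,0xdc,0x21}
query mem[0x02]=0x1a, mem[0x0c]=0x21, mem[0x08]=0x9a, mem[0x13]=0x9a

MEM[0x02,0x0c,0x08,0x13] = 1a 21 9a 9a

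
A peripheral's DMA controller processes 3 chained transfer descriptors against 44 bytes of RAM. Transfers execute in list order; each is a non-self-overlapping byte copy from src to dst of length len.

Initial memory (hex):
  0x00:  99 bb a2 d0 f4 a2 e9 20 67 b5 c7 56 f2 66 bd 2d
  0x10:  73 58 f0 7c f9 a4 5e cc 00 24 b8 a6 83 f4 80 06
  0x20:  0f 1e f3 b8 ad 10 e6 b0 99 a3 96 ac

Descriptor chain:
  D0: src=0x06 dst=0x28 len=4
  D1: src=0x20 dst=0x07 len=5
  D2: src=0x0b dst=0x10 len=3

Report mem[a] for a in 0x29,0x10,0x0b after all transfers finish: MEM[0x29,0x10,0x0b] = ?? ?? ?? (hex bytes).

#0 dst[0x28+4] := {0xe9,0x20,0x67,0xb5}
#1 dst[0x07+5] := {0x0f,0x1e,0xf3,0xb8,0xad}
#2 dst[0x10+3] := {0xad,0xf2,0x66}
query mem[0x29]=0x20, mem[0x10]=0xad, mem[0x0b]=0xad

MEM[0x29,0x10,0x0b] = 20 ad ad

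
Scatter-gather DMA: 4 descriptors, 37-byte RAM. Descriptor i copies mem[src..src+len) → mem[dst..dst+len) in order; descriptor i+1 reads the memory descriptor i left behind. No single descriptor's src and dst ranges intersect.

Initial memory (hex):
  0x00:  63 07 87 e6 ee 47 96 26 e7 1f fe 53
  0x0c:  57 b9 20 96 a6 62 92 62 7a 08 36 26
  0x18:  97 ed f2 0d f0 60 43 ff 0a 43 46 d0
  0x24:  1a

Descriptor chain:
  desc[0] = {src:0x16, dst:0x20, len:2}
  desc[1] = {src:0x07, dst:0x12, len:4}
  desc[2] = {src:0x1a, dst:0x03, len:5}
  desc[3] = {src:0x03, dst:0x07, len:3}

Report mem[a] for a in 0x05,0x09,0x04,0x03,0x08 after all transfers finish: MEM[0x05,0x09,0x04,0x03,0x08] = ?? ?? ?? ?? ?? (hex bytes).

D0: mem[0x20..0x21] <- [36 26]
D1: mem[0x12..0x15] <- [26 e7 1f fe]
D2: mem[0x03..0x07] <- [f2 0d f0 60 43]
D3: mem[0x07..0x09] <- [f2 0d f0]
query mem[0x05]=0xf0, mem[0x09]=0xf0, mem[0x04]=0x0d, mem[0x03]=0xf2, mem[0x08]=0x0d

MEM[0x05,0x09,0x04,0x03,0x08] = f0 f0 0d f2 0d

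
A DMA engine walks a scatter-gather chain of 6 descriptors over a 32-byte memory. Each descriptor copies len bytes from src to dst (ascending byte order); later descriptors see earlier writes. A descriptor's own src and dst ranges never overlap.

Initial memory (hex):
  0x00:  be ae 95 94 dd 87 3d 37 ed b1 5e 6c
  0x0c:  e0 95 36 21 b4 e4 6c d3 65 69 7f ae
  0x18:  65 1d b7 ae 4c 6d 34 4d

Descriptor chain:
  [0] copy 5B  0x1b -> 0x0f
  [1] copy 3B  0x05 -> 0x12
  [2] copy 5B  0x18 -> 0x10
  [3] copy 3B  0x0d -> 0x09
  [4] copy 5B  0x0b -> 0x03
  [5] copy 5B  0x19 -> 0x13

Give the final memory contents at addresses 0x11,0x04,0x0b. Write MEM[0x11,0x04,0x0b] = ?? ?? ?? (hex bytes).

MEM[0x11,0x04,0x0b] = 1d e0 ae

D0: mem[0x0f..0x13] <- [ae 4c 6d 34 4d]
D1: mem[0x12..0x14] <- [87 3d 37]
D2: mem[0x10..0x14] <- [65 1d b7 ae 4c]
D3: mem[0x09..0x0b] <- [95 36 ae]
D4: mem[0x03..0x07] <- [ae e0 95 36 ae]
D5: mem[0x13..0x17] <- [1d b7 ae 4c 6d]
query mem[0x11]=0x1d, mem[0x04]=0xe0, mem[0x0b]=0xae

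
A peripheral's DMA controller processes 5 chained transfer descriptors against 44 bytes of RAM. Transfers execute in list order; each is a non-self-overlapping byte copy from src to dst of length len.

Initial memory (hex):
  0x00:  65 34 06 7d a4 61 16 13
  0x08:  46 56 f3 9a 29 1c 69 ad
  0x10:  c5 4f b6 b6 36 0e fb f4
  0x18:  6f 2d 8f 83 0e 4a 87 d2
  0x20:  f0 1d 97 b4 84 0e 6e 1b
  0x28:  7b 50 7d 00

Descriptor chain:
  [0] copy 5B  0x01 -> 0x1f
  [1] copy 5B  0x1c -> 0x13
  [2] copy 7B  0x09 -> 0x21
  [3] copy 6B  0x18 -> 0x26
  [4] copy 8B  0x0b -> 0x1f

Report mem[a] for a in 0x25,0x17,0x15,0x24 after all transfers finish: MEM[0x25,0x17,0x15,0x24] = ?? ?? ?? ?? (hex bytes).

[0] 0x01->0x1f len=5 : 34 06 7d a4 61
[1] 0x1c->0x13 len=5 : 0e 4a 87 34 06
[2] 0x09->0x21 len=7 : 56 f3 9a 29 1c 69 ad
[3] 0x18->0x26 len=6 : 6f 2d 8f 83 0e 4a
[4] 0x0b->0x1f len=8 : 9a 29 1c 69 ad c5 4f b6
query mem[0x25]=0x4f, mem[0x17]=0x06, mem[0x15]=0x87, mem[0x24]=0xc5

MEM[0x25,0x17,0x15,0x24] = 4f 06 87 c5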